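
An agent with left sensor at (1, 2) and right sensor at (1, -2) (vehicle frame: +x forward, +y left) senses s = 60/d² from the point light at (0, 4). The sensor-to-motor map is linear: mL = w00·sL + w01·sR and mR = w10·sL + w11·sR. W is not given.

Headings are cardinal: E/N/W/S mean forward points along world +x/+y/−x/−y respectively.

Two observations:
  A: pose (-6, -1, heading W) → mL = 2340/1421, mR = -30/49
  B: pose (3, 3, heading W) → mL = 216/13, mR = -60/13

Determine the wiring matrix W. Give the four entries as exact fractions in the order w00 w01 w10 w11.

obs A: pose=(-6,-1,W) → sL=30/49, sR=30/29, mL=2340/1421, mR=-30/49
obs B: pose=(3,3,W) → sL=60/13, sR=12, mL=216/13, mR=-60/13
sensor matrix S = [[30/49, 30/29], [60/13, 12]]; det S = 47520/18473
solve [mL_A; mL_B] = S·[w00; w01] and [mR_A; mR_B] = S·[w10; w11]:
  w00 = 1, w01 = 1, w10 = -1, w11 = 0

1 1 -1 0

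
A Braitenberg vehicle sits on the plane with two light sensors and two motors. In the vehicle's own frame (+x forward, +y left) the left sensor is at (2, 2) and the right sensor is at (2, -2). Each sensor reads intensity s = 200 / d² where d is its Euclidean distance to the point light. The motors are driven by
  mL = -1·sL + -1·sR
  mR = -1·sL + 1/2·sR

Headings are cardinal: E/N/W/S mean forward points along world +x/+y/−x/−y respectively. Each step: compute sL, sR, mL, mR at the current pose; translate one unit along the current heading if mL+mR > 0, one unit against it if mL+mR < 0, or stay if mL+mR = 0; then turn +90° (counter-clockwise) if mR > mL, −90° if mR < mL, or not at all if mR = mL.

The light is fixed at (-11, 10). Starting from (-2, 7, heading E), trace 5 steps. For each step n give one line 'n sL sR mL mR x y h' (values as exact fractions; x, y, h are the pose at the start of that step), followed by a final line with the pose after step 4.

0 100/61 100/73 -13400/4453 -4250/4453 -2 7 E
1 200/37 200/101 -27600/3737 -16500/3737 -3 7 N
2 25/9 5 -70/9 -5/18 -3 6 W
3 200/157 40/17 -9680/2669 -260/2669 -2 6 S
4 100/61 100/73 -13400/4453 -4250/4453 -2 7 E
final -3 7 N

n=0: pose=(-2,7,E); sL=100/61, sR=100/73; mL=-13400/4453, mR=-4250/4453; mL+mR=-17650/4453 → advance -1; mR−mL=150/73 → turn +1·90°
n=1: pose=(-3,7,N); sL=200/37, sR=200/101; mL=-27600/3737, mR=-16500/3737; mL+mR=-44100/3737 → advance -1; mR−mL=300/101 → turn +1·90°
n=2: pose=(-3,6,W); sL=25/9, sR=5; mL=-70/9, mR=-5/18; mL+mR=-145/18 → advance -1; mR−mL=15/2 → turn +1·90°
n=3: pose=(-2,6,S); sL=200/157, sR=40/17; mL=-9680/2669, mR=-260/2669; mL+mR=-9940/2669 → advance -1; mR−mL=60/17 → turn +1·90°
n=4: pose=(-2,7,E); sL=100/61, sR=100/73; mL=-13400/4453, mR=-4250/4453; mL+mR=-17650/4453 → advance -1; mR−mL=150/73 → turn +1·90°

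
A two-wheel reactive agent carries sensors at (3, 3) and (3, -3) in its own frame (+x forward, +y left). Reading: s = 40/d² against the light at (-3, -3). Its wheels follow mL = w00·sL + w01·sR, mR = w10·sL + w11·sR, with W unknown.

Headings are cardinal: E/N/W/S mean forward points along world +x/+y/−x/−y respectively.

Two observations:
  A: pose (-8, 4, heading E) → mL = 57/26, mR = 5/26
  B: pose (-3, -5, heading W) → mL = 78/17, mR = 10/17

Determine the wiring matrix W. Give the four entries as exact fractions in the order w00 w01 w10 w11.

obs A: pose=(-8,4,E) → sL=5/13, sR=2, mL=57/26, mR=5/26
obs B: pose=(-3,-5,W) → sL=20/17, sR=4, mL=78/17, mR=10/17
sensor matrix S = [[5/13, 2], [20/17, 4]]; det S = -180/221
solve [mL_A; mL_B] = S·[w00; w01] and [mR_A; mR_B] = S·[w10; w11]:
  w00 = 1/2, w01 = 1, w10 = 1/2, w11 = 0

1/2 1 1/2 0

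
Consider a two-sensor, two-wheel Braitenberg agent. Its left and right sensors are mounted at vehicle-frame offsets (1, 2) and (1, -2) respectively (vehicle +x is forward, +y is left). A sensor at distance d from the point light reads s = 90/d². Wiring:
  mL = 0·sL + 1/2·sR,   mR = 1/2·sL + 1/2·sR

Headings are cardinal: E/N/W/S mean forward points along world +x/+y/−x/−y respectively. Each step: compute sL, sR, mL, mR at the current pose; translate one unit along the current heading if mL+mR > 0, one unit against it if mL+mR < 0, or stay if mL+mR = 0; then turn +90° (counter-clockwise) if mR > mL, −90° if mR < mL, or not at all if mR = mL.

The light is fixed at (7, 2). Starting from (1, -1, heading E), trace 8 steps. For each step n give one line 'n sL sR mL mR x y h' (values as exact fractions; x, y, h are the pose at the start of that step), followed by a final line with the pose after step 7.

0 45/13 9/5 9/10 171/65 1 -1 E
1 90/53 90/13 45/13 2970/689 2 -1 N
2 45/26 5/2 5/4 55/26 2 0 W
3 18/5 90/73 45/73 882/365 1 0 S
4 45/13 9/5 9/10 171/65 1 -1 E
5 90/53 90/13 45/13 2970/689 2 -1 N
6 45/26 5/2 5/4 55/26 2 0 W
7 18/5 90/73 45/73 882/365 1 0 S
final 1 -1 E

n=0: pose=(1,-1,E); sL=45/13, sR=9/5; mL=9/10, mR=171/65; mL+mR=459/130 → advance +1; mR−mL=45/26 → turn +1·90°
n=1: pose=(2,-1,N); sL=90/53, sR=90/13; mL=45/13, mR=2970/689; mL+mR=5355/689 → advance +1; mR−mL=45/53 → turn +1·90°
n=2: pose=(2,0,W); sL=45/26, sR=5/2; mL=5/4, mR=55/26; mL+mR=175/52 → advance +1; mR−mL=45/52 → turn +1·90°
n=3: pose=(1,0,S); sL=18/5, sR=90/73; mL=45/73, mR=882/365; mL+mR=1107/365 → advance +1; mR−mL=9/5 → turn +1·90°
n=4: pose=(1,-1,E); sL=45/13, sR=9/5; mL=9/10, mR=171/65; mL+mR=459/130 → advance +1; mR−mL=45/26 → turn +1·90°
n=5: pose=(2,-1,N); sL=90/53, sR=90/13; mL=45/13, mR=2970/689; mL+mR=5355/689 → advance +1; mR−mL=45/53 → turn +1·90°
n=6: pose=(2,0,W); sL=45/26, sR=5/2; mL=5/4, mR=55/26; mL+mR=175/52 → advance +1; mR−mL=45/52 → turn +1·90°
n=7: pose=(1,0,S); sL=18/5, sR=90/73; mL=45/73, mR=882/365; mL+mR=1107/365 → advance +1; mR−mL=9/5 → turn +1·90°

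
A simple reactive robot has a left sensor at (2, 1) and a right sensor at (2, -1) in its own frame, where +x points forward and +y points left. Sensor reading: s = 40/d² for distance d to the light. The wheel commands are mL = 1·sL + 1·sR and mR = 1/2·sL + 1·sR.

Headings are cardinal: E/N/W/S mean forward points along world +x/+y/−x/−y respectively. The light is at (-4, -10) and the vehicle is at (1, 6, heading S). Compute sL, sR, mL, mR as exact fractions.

5/29 10/53 555/1537 845/3074

left sensor world pos  = (2, 4); dL² = 232
right sensor world pos = (0, 4); dR² = 212
sL = 40/232 = 5/29
sR = 40/212 = 10/53
mL = 1·sL + 1·sR = 555/1537
mR = 1/2·sL + 1·sR = 845/3074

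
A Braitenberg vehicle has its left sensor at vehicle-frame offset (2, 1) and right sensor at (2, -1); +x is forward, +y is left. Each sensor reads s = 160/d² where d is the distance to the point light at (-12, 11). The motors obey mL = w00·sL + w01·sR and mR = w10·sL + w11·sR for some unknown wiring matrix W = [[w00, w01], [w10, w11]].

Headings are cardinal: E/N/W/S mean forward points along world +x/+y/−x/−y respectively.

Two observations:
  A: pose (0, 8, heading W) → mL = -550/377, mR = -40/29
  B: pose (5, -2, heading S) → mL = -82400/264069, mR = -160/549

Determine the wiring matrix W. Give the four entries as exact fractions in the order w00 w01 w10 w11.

-1/2 -1/2 -1 0

obs A: pose=(0,8,W) → sL=40/29, sR=20/13, mL=-550/377, mR=-40/29
obs B: pose=(5,-2,S) → sL=160/549, sR=160/481, mL=-82400/264069, mR=-160/549
sensor matrix S = [[40/29, 20/13], [160/549, 160/481]]; det S = 80000/7658001
solve [mL_A; mL_B] = S·[w00; w01] and [mR_A; mR_B] = S·[w10; w11]:
  w00 = -1/2, w01 = -1/2, w10 = -1, w11 = 0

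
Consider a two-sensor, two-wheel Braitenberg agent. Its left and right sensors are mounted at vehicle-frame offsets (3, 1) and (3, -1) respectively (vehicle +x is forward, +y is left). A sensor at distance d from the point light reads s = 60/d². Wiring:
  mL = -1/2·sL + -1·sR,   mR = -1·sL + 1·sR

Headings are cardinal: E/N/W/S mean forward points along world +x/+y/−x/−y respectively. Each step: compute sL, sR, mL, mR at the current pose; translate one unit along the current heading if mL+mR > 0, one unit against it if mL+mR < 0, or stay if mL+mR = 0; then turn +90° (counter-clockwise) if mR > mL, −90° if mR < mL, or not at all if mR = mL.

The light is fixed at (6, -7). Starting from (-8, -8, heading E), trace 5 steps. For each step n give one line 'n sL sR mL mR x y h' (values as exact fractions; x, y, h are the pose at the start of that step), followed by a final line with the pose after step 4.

0 60/121 12/25 -2202/3025 -48/3025 -8 -8 E
1 3/13 3/10 -27/65 9/130 -9 -8 N
2 20/111 12/65 -1982/7215 32/7215 -9 -9 W
3 30/97 6/25 -957/2425 -168/2425 -8 -9 S
4 60/121 12/25 -2202/3025 -48/3025 -8 -8 E
final -9 -8 N

n=0: pose=(-8,-8,E); sL=60/121, sR=12/25; mL=-2202/3025, mR=-48/3025; mL+mR=-90/121 → advance -1; mR−mL=2154/3025 → turn +1·90°
n=1: pose=(-9,-8,N); sL=3/13, sR=3/10; mL=-27/65, mR=9/130; mL+mR=-9/26 → advance -1; mR−mL=63/130 → turn +1·90°
n=2: pose=(-9,-9,W); sL=20/111, sR=12/65; mL=-1982/7215, mR=32/7215; mL+mR=-10/37 → advance -1; mR−mL=2014/7215 → turn +1·90°
n=3: pose=(-8,-9,S); sL=30/97, sR=6/25; mL=-957/2425, mR=-168/2425; mL+mR=-45/97 → advance -1; mR−mL=789/2425 → turn +1·90°
n=4: pose=(-8,-8,E); sL=60/121, sR=12/25; mL=-2202/3025, mR=-48/3025; mL+mR=-90/121 → advance -1; mR−mL=2154/3025 → turn +1·90°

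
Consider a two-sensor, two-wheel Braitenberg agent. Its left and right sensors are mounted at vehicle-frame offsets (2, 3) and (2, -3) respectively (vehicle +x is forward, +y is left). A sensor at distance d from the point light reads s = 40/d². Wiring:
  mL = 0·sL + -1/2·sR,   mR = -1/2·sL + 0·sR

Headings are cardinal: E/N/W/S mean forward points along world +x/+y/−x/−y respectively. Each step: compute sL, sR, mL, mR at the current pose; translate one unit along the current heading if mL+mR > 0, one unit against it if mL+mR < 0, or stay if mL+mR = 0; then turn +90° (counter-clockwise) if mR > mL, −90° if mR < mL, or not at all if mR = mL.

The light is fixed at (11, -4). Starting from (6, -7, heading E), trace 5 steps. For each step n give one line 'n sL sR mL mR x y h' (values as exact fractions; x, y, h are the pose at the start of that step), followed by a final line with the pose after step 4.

0 40/9 8/9 -4/9 -20/9 6 -7 E
1 20/17 20/53 -10/53 -10/17 5 -7 S
2 40/89 8/13 -4/13 -20/89 5 -6 W
3 2 1/2 -1/4 -1 6 -6 S
4 8/13 40/53 -20/53 -4/13 6 -5 W
final 7 -5 S

n=0: pose=(6,-7,E); sL=40/9, sR=8/9; mL=-4/9, mR=-20/9; mL+mR=-8/3 → advance -1; mR−mL=-16/9 → turn -1·90°
n=1: pose=(5,-7,S); sL=20/17, sR=20/53; mL=-10/53, mR=-10/17; mL+mR=-700/901 → advance -1; mR−mL=-360/901 → turn -1·90°
n=2: pose=(5,-6,W); sL=40/89, sR=8/13; mL=-4/13, mR=-20/89; mL+mR=-616/1157 → advance -1; mR−mL=96/1157 → turn +1·90°
n=3: pose=(6,-6,S); sL=2, sR=1/2; mL=-1/4, mR=-1; mL+mR=-5/4 → advance -1; mR−mL=-3/4 → turn -1·90°
n=4: pose=(6,-5,W); sL=8/13, sR=40/53; mL=-20/53, mR=-4/13; mL+mR=-472/689 → advance -1; mR−mL=48/689 → turn +1·90°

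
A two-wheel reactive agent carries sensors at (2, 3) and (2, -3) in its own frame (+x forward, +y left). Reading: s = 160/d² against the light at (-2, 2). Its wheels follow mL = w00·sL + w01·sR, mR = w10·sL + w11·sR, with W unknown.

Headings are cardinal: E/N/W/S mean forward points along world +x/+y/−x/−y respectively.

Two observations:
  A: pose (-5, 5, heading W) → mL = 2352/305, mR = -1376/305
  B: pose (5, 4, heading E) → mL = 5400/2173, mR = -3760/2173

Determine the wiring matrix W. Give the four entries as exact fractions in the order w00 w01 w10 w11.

1 1/2 -1/2 -1/2

obs A: pose=(-5,5,W) → sL=32/5, sR=160/61, mL=2352/305, mR=-1376/305
obs B: pose=(5,4,E) → sL=80/53, sR=80/41, mL=5400/2173, mR=-3760/2173
sensor matrix S = [[32/5, 160/61], [80/53, 80/41]]; det S = 1130496/132553
solve [mL_A; mL_B] = S·[w00; w01] and [mR_A; mR_B] = S·[w10; w11]:
  w00 = 1, w01 = 1/2, w10 = -1/2, w11 = -1/2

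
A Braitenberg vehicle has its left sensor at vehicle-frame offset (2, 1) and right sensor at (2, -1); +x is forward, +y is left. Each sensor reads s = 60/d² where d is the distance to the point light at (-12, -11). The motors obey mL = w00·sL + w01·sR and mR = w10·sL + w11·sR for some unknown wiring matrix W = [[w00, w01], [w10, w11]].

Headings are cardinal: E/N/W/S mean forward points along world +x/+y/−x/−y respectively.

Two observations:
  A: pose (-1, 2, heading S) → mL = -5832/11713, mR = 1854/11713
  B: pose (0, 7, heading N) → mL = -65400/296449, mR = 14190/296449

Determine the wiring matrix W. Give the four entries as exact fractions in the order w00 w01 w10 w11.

-1 -1 -1/2 1

obs A: pose=(-1,2,S) → sL=12/53, sR=60/221, mL=-5832/11713, mR=1854/11713
obs B: pose=(0,7,N) → sL=60/521, sR=60/569, mL=-65400/296449, mR=14190/296449
sensor matrix S = [[12/53, 60/221], [60/521, 60/569]]; det S = -25663680/3472307137
solve [mL_A; mL_B] = S·[w00; w01] and [mR_A; mR_B] = S·[w10; w11]:
  w00 = -1, w01 = -1, w10 = -1/2, w11 = 1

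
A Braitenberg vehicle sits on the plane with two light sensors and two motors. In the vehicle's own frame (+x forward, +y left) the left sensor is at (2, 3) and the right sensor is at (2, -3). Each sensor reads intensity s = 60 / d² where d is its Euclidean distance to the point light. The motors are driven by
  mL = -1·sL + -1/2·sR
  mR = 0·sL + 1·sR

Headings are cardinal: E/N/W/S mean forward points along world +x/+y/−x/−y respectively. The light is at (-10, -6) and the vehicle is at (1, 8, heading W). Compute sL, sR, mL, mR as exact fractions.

30/101 6/37 -1413/3737 6/37

left sensor world pos  = (-1, 5); dL² = 202
right sensor world pos = (-1, 11); dR² = 370
sL = 60/202 = 30/101
sR = 60/370 = 6/37
mL = -1·sL + -1/2·sR = -1413/3737
mR = 0·sL + 1·sR = 6/37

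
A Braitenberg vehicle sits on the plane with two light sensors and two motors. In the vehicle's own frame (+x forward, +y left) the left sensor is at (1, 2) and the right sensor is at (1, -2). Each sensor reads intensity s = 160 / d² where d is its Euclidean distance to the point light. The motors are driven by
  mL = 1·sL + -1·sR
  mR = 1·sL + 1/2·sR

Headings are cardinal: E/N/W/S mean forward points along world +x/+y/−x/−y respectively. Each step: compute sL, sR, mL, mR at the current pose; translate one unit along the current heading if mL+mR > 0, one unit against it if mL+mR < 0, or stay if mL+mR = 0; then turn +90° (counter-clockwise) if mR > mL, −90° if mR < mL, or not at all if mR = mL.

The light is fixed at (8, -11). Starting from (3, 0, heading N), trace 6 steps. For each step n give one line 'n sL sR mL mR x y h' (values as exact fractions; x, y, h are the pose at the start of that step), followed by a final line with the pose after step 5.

0 160/193 160/153 -6400/29529 39920/29529 3 0 N
1 20/17 20/29 240/493 750/493 3 1 W
2 160/137 32/37 1536/5069 8112/5069 2 1 S
3 80/97 80/53 -3520/5141 8120/5141 2 0 E
4 160/193 160/153 -6400/29529 39920/29529 3 0 N
5 20/17 20/29 240/493 750/493 3 1 W
final 2 1 S

n=0: pose=(3,0,N); sL=160/193, sR=160/153; mL=-6400/29529, mR=39920/29529; mL+mR=33520/29529 → advance +1; mR−mL=80/51 → turn +1·90°
n=1: pose=(3,1,W); sL=20/17, sR=20/29; mL=240/493, mR=750/493; mL+mR=990/493 → advance +1; mR−mL=30/29 → turn +1·90°
n=2: pose=(2,1,S); sL=160/137, sR=32/37; mL=1536/5069, mR=8112/5069; mL+mR=9648/5069 → advance +1; mR−mL=48/37 → turn +1·90°
n=3: pose=(2,0,E); sL=80/97, sR=80/53; mL=-3520/5141, mR=8120/5141; mL+mR=4600/5141 → advance +1; mR−mL=120/53 → turn +1·90°
n=4: pose=(3,0,N); sL=160/193, sR=160/153; mL=-6400/29529, mR=39920/29529; mL+mR=33520/29529 → advance +1; mR−mL=80/51 → turn +1·90°
n=5: pose=(3,1,W); sL=20/17, sR=20/29; mL=240/493, mR=750/493; mL+mR=990/493 → advance +1; mR−mL=30/29 → turn +1·90°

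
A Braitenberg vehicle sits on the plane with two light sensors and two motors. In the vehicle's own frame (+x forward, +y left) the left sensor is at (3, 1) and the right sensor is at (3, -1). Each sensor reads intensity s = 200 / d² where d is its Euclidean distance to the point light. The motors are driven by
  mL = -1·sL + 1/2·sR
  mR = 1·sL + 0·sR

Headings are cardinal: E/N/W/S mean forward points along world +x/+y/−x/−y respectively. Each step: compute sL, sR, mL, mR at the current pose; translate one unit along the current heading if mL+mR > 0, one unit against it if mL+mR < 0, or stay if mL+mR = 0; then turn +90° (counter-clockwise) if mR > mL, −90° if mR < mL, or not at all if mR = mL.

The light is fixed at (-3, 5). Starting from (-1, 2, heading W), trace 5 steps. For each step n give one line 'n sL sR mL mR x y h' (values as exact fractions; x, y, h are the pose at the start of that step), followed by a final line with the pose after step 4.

n=0: pose=(-1,2,W); sL=200/17, sR=40; mL=140/17, mR=200/17; mL+mR=20 → advance +1; mR−mL=60/17 → turn +1·90°
n=1: pose=(-2,2,S); sL=5, sR=50/9; mL=-20/9, mR=5; mL+mR=25/9 → advance +1; mR−mL=65/9 → turn +1·90°
n=2: pose=(-2,1,E); sL=8, sR=200/41; mL=-228/41, mR=8; mL+mR=100/41 → advance +1; mR−mL=556/41 → turn +1·90°
n=3: pose=(-1,1,N); sL=100, sR=20; mL=-90, mR=100; mL+mR=10 → advance +1; mR−mL=190 → turn +1·90°
n=4: pose=(-1,2,W); sL=200/17, sR=40; mL=140/17, mR=200/17; mL+mR=20 → advance +1; mR−mL=60/17 → turn +1·90°

0 200/17 40 140/17 200/17 -1 2 W
1 5 50/9 -20/9 5 -2 2 S
2 8 200/41 -228/41 8 -2 1 E
3 100 20 -90 100 -1 1 N
4 200/17 40 140/17 200/17 -1 2 W
final -2 2 S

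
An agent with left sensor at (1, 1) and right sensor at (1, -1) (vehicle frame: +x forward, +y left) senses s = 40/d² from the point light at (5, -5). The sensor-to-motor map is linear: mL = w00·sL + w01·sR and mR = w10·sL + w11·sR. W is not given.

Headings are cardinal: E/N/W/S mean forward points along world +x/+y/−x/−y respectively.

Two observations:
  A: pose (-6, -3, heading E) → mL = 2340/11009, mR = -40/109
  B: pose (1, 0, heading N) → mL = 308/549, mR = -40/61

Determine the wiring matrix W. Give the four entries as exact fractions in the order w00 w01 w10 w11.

obs A: pose=(-6,-3,E) → sL=40/109, sR=40/101, mL=2340/11009, mR=-40/109
obs B: pose=(1,0,N) → sL=40/61, sR=8/9, mL=308/549, mR=-40/61
sensor matrix S = [[40/109, 40/101], [40/61, 8/9]]; det S = 401920/6043941
solve [mL_A; mL_B] = S·[w00; w01] and [mR_A; mR_B] = S·[w10; w11]:
  w00 = -1/2, w01 = 1, w10 = -1, w11 = 0

-1/2 1 -1 0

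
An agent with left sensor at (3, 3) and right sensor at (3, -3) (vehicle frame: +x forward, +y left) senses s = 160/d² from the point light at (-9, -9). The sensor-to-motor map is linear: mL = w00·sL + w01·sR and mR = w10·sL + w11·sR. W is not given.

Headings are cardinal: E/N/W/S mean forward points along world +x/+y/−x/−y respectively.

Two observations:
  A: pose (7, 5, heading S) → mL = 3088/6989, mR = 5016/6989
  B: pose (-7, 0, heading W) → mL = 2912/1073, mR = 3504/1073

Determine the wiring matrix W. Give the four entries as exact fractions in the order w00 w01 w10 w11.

obs A: pose=(7,5,S) → sL=80/241, sR=16/29, mL=3088/6989, mR=5016/6989
obs B: pose=(-7,0,W) → sL=160/37, sR=32/29, mL=2912/1073, mR=3504/1073
sensor matrix S = [[80/241, 16/29], [160/37, 32/29]]; det S = -522240/258593
solve [mL_A; mL_B] = S·[w00; w01] and [mR_A; mR_B] = S·[w10; w11]:
  w00 = 1/2, w01 = 1/2, w10 = 1/2, w11 = 1

1/2 1/2 1/2 1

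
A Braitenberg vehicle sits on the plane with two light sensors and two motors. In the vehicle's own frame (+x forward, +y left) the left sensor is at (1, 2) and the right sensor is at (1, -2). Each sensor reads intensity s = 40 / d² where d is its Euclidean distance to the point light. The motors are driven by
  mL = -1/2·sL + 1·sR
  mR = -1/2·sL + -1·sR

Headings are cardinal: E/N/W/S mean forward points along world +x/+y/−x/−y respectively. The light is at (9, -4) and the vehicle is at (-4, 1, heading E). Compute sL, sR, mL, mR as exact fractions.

left sensor world pos  = (-3, 3); dL² = 193
right sensor world pos = (-3, -1); dR² = 153
sL = 40/193 = 40/193
sR = 40/153 = 40/153
mL = -1/2·sL + 1·sR = 4660/29529
mR = -1/2·sL + -1·sR = -10780/29529

40/193 40/153 4660/29529 -10780/29529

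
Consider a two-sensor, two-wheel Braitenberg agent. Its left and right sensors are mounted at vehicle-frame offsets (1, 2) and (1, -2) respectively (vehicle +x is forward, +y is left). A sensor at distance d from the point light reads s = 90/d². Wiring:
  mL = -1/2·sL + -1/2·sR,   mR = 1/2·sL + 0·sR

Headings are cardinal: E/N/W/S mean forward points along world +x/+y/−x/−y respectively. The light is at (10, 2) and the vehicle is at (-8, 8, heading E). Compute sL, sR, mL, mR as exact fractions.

left sensor world pos  = (-7, 10); dL² = 353
right sensor world pos = (-7, 6); dR² = 305
sL = 90/353 = 90/353
sR = 90/305 = 18/61
mL = -1/2·sL + -1/2·sR = -5922/21533
mR = 1/2·sL + 0·sR = 45/353

90/353 18/61 -5922/21533 45/353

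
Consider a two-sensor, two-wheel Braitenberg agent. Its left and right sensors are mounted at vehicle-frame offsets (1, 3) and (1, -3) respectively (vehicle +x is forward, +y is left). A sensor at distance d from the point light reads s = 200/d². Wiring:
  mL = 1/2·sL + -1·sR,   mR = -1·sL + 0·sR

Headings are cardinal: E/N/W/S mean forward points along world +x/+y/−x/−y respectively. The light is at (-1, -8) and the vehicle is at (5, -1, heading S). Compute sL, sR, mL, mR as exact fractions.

left sensor world pos  = (8, -2); dL² = 117
right sensor world pos = (2, -2); dR² = 45
sL = 200/117 = 200/117
sR = 200/45 = 40/9
mL = 1/2·sL + -1·sR = -140/39
mR = -1·sL + 0·sR = -200/117

200/117 40/9 -140/39 -200/117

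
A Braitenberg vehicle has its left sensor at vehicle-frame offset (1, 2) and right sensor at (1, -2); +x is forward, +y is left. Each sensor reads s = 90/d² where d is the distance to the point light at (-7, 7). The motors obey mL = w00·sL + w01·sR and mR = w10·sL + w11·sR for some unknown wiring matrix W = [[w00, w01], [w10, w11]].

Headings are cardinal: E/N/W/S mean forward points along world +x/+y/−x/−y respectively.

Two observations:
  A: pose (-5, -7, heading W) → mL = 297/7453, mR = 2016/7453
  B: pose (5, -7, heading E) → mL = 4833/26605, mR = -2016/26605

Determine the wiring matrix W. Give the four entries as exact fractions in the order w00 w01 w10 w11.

1 -1/2 -1 1

obs A: pose=(-5,-7,W) → sL=90/257, sR=18/29, mL=297/7453, mR=2016/7453
obs B: pose=(5,-7,E) → sL=90/313, sR=18/85, mL=4833/26605, mR=-2016/26605
sensor matrix S = [[90/257, 18/29], [90/313, 18/85]]; det S = -4136832/39657413
solve [mL_A; mL_B] = S·[w00; w01] and [mR_A; mR_B] = S·[w10; w11]:
  w00 = 1, w01 = -1/2, w10 = -1, w11 = 1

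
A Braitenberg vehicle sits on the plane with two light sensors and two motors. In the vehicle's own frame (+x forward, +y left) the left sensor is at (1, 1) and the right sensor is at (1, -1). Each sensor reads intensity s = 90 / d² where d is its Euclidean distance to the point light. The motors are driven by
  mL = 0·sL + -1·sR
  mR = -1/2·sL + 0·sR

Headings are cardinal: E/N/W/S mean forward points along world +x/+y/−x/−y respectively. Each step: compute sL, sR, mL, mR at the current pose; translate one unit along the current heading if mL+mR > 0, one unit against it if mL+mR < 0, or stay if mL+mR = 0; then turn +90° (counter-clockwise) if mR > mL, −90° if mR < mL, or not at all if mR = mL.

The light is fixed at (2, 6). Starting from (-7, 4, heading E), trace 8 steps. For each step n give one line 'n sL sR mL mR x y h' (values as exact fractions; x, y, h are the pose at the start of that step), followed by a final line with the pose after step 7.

n=0: pose=(-7,4,E); sL=18/13, sR=90/73; mL=-90/73, mR=-9/13; mL+mR=-1827/949 → advance -1; mR−mL=513/949 → turn +1·90°
n=1: pose=(-8,4,N); sL=45/61, sR=45/41; mL=-45/41, mR=-45/122; mL+mR=-7335/5002 → advance -1; mR−mL=3645/5002 → turn +1·90°
n=2: pose=(-8,3,W); sL=90/137, sR=18/25; mL=-18/25, mR=-45/137; mL+mR=-3591/3425 → advance -1; mR−mL=1341/3425 → turn +1·90°
n=3: pose=(-7,3,S); sL=9/8, sR=45/58; mL=-45/58, mR=-9/16; mL+mR=-621/464 → advance -1; mR−mL=99/464 → turn +1·90°
n=4: pose=(-7,4,E); sL=18/13, sR=90/73; mL=-90/73, mR=-9/13; mL+mR=-1827/949 → advance -1; mR−mL=513/949 → turn +1·90°
n=5: pose=(-8,4,N); sL=45/61, sR=45/41; mL=-45/41, mR=-45/122; mL+mR=-7335/5002 → advance -1; mR−mL=3645/5002 → turn +1·90°
n=6: pose=(-8,3,W); sL=90/137, sR=18/25; mL=-18/25, mR=-45/137; mL+mR=-3591/3425 → advance -1; mR−mL=1341/3425 → turn +1·90°
n=7: pose=(-7,3,S); sL=9/8, sR=45/58; mL=-45/58, mR=-9/16; mL+mR=-621/464 → advance -1; mR−mL=99/464 → turn +1·90°

0 18/13 90/73 -90/73 -9/13 -7 4 E
1 45/61 45/41 -45/41 -45/122 -8 4 N
2 90/137 18/25 -18/25 -45/137 -8 3 W
3 9/8 45/58 -45/58 -9/16 -7 3 S
4 18/13 90/73 -90/73 -9/13 -7 4 E
5 45/61 45/41 -45/41 -45/122 -8 4 N
6 90/137 18/25 -18/25 -45/137 -8 3 W
7 9/8 45/58 -45/58 -9/16 -7 3 S
final -7 4 E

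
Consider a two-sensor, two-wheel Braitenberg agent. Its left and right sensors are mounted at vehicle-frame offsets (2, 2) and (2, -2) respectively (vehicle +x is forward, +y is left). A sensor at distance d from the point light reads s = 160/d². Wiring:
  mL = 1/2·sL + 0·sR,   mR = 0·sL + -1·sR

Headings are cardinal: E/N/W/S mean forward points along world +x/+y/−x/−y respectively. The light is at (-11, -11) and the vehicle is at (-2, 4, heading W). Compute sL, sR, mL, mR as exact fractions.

left sensor world pos  = (-4, 2); dL² = 218
right sensor world pos = (-4, 6); dR² = 338
sL = 160/218 = 80/109
sR = 160/338 = 80/169
mL = 1/2·sL + 0·sR = 40/109
mR = 0·sL + -1·sR = -80/169

80/109 80/169 40/109 -80/169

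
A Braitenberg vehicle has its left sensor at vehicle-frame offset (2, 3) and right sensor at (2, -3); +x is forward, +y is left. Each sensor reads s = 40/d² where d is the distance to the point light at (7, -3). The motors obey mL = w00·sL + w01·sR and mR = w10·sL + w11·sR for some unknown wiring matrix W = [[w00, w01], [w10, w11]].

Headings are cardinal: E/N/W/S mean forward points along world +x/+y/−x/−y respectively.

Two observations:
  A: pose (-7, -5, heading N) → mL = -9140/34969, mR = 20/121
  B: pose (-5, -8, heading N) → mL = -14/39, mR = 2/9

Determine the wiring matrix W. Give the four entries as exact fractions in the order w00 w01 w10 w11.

obs A: pose=(-7,-5,N) → sL=40/289, sR=40/121, mL=-9140/34969, mR=20/121
obs B: pose=(-5,-8,N) → sL=20/117, sR=4/9, mL=-14/39, mR=2/9
sensor matrix S = [[40/289, 40/121], [20/117, 4/9]]; det S = 20480/4091373
solve [mL_A; mL_B] = S·[w00; w01] and [mR_A; mR_B] = S·[w10; w11]:
  w00 = 1/2, w01 = -1, w10 = 0, w11 = 1/2

1/2 -1 0 1/2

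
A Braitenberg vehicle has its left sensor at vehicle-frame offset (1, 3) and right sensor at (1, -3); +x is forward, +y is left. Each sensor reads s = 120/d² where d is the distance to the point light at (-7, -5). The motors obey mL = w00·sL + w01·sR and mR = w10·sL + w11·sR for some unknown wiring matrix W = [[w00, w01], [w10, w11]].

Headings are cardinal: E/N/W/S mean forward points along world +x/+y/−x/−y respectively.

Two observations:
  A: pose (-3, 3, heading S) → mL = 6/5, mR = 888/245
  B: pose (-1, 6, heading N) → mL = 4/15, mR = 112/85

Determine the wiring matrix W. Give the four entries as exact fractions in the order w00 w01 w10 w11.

obs A: pose=(-3,3,S) → sL=60/49, sR=12/5, mL=6/5, mR=888/245
obs B: pose=(-1,6,N) → sL=40/51, sR=8/15, mL=4/15, mR=112/85
sensor matrix S = [[60/49, 12/5], [40/51, 8/15]]; det S = -1024/833
solve [mL_A; mL_B] = S·[w00; w01] and [mR_A; mR_B] = S·[w10; w11]:
  w00 = 0, w01 = 1/2, w10 = 1, w11 = 1

0 1/2 1 1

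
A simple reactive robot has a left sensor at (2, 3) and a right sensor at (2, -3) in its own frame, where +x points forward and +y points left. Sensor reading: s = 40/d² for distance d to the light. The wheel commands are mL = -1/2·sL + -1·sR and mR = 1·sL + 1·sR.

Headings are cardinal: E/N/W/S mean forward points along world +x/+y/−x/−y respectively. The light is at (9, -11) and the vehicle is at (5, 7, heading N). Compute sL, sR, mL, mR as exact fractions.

40/449 40/401 -25980/180049 34000/180049

left sensor world pos  = (2, 9); dL² = 449
right sensor world pos = (8, 9); dR² = 401
sL = 40/449 = 40/449
sR = 40/401 = 40/401
mL = -1/2·sL + -1·sR = -25980/180049
mR = 1·sL + 1·sR = 34000/180049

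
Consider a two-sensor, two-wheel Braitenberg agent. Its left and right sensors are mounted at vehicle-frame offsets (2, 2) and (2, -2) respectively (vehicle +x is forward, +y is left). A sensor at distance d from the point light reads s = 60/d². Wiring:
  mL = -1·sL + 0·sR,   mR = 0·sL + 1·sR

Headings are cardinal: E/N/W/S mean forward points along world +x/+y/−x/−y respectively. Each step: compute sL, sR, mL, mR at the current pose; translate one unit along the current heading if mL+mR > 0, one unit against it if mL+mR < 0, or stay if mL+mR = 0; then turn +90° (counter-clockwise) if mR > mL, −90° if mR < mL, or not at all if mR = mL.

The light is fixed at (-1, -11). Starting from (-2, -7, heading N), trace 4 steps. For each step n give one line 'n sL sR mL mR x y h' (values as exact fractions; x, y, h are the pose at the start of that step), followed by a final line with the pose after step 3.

n=0: pose=(-2,-7,N); sL=4/3, sR=60/37; mL=-4/3, mR=60/37; mL+mR=32/111 → advance +1; mR−mL=328/111 → turn +1·90°
n=1: pose=(-2,-6,W); sL=10/3, sR=30/29; mL=-10/3, mR=30/29; mL+mR=-200/87 → advance -1; mR−mL=380/87 → turn +1·90°
n=2: pose=(-1,-6,S); sL=60/13, sR=60/13; mL=-60/13, mR=60/13; mL+mR=0 → advance +0; mR−mL=120/13 → turn +1·90°
n=3: pose=(-1,-6,E); sL=60/53, sR=60/13; mL=-60/53, mR=60/13; mL+mR=2400/689 → advance +1; mR−mL=3960/689 → turn +1·90°

0 4/3 60/37 -4/3 60/37 -2 -7 N
1 10/3 30/29 -10/3 30/29 -2 -6 W
2 60/13 60/13 -60/13 60/13 -1 -6 S
3 60/53 60/13 -60/53 60/13 -1 -6 E
final 0 -6 N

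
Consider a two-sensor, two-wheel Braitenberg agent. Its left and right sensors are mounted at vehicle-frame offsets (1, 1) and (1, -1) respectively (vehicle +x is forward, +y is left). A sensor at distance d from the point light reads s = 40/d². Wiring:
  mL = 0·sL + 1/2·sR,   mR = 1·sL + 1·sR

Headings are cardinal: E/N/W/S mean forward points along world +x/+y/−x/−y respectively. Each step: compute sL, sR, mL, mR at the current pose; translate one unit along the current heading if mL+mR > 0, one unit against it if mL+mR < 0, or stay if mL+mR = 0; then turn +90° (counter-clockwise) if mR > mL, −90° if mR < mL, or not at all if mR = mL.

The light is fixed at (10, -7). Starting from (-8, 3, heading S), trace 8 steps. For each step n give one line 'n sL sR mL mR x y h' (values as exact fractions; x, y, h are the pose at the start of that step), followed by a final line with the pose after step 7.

0 4/37 20/221 10/221 1624/8177 -8 3 S
1 40/389 40/353 20/353 29680/137317 -8 2 E
2 5/53 10/89 5/89 975/4717 -7 2 N
3 8/81 8/89 4/89 1360/7209 -7 3 W
4 4/37 20/221 10/221 1624/8177 -8 3 S
5 40/389 40/353 20/353 29680/137317 -8 2 E
6 5/53 10/89 5/89 975/4717 -7 2 N
7 8/81 8/89 4/89 1360/7209 -7 3 W
final -8 3 S

n=0: pose=(-8,3,S); sL=4/37, sR=20/221; mL=10/221, mR=1624/8177; mL+mR=1994/8177 → advance +1; mR−mL=1254/8177 → turn +1·90°
n=1: pose=(-8,2,E); sL=40/389, sR=40/353; mL=20/353, mR=29680/137317; mL+mR=37460/137317 → advance +1; mR−mL=21900/137317 → turn +1·90°
n=2: pose=(-7,2,N); sL=5/53, sR=10/89; mL=5/89, mR=975/4717; mL+mR=1240/4717 → advance +1; mR−mL=710/4717 → turn +1·90°
n=3: pose=(-7,3,W); sL=8/81, sR=8/89; mL=4/89, mR=1360/7209; mL+mR=1684/7209 → advance +1; mR−mL=1036/7209 → turn +1·90°
n=4: pose=(-8,3,S); sL=4/37, sR=20/221; mL=10/221, mR=1624/8177; mL+mR=1994/8177 → advance +1; mR−mL=1254/8177 → turn +1·90°
n=5: pose=(-8,2,E); sL=40/389, sR=40/353; mL=20/353, mR=29680/137317; mL+mR=37460/137317 → advance +1; mR−mL=21900/137317 → turn +1·90°
n=6: pose=(-7,2,N); sL=5/53, sR=10/89; mL=5/89, mR=975/4717; mL+mR=1240/4717 → advance +1; mR−mL=710/4717 → turn +1·90°
n=7: pose=(-7,3,W); sL=8/81, sR=8/89; mL=4/89, mR=1360/7209; mL+mR=1684/7209 → advance +1; mR−mL=1036/7209 → turn +1·90°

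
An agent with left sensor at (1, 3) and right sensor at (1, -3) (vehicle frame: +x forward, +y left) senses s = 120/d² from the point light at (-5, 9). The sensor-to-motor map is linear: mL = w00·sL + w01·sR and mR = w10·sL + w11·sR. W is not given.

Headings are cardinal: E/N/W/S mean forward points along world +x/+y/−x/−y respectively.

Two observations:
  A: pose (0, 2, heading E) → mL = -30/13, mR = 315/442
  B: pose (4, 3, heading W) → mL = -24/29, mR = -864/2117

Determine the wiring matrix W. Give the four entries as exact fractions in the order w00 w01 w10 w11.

-1 0 1/2 -1/2

obs A: pose=(0,2,E) → sL=30/13, sR=15/17, mL=-30/13, mR=315/442
obs B: pose=(4,3,W) → sL=24/29, sR=120/73, mL=-24/29, mR=-864/2117
sensor matrix S = [[30/13, 15/17], [24/29, 120/73]]; det S = 1433160/467857
solve [mL_A; mL_B] = S·[w00; w01] and [mR_A; mR_B] = S·[w10; w11]:
  w00 = -1, w01 = 0, w10 = 1/2, w11 = -1/2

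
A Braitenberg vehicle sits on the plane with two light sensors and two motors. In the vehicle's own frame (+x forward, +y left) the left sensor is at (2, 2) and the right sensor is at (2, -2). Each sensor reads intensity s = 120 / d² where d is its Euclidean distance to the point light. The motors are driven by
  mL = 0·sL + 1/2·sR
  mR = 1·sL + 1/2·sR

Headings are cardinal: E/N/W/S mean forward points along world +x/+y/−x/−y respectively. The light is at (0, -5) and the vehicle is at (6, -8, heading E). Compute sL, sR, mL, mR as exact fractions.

24/13 120/89 60/89 2916/1157

left sensor world pos  = (8, -6); dL² = 65
right sensor world pos = (8, -10); dR² = 89
sL = 120/65 = 24/13
sR = 120/89 = 120/89
mL = 0·sL + 1/2·sR = 60/89
mR = 1·sL + 1/2·sR = 2916/1157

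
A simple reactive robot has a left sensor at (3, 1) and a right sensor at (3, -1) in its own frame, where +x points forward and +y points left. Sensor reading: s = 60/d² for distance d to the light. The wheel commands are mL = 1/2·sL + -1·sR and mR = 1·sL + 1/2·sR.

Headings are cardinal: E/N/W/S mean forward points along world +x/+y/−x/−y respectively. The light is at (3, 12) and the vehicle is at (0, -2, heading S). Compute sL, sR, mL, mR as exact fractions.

60/293 12/61 -1686/17873 5418/17873

left sensor world pos  = (1, -5); dL² = 293
right sensor world pos = (-1, -5); dR² = 305
sL = 60/293 = 60/293
sR = 60/305 = 12/61
mL = 1/2·sL + -1·sR = -1686/17873
mR = 1·sL + 1/2·sR = 5418/17873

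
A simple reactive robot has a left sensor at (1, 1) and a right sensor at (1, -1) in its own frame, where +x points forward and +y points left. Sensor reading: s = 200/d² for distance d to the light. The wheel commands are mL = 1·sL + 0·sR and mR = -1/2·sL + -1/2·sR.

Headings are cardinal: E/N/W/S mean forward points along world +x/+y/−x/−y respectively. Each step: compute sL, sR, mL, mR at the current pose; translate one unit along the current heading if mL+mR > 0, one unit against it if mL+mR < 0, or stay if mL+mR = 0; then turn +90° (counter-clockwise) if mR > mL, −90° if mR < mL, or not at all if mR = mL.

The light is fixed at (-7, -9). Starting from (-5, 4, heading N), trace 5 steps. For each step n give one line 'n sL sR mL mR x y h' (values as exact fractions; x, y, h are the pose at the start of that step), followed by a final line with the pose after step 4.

0 200/197 40/41 200/197 -8040/8077 -5 4 N
1 100/117 100/89 100/117 -10300/10413 -5 5 E
2 200/173 200/169 200/173 -34200/29237 -6 5 S
3 50/49 25/32 50/49 -2825/3136 -6 6 W
4 200/257 200/257 200/257 -200/257 -7 6 N
final -7 6 E

n=0: pose=(-5,4,N); sL=200/197, sR=40/41; mL=200/197, mR=-8040/8077; mL+mR=160/8077 → advance +1; mR−mL=-16240/8077 → turn -1·90°
n=1: pose=(-5,5,E); sL=100/117, sR=100/89; mL=100/117, mR=-10300/10413; mL+mR=-1400/10413 → advance -1; mR−mL=-6400/3471 → turn -1·90°
n=2: pose=(-6,5,S); sL=200/173, sR=200/169; mL=200/173, mR=-34200/29237; mL+mR=-400/29237 → advance -1; mR−mL=-68000/29237 → turn -1·90°
n=3: pose=(-6,6,W); sL=50/49, sR=25/32; mL=50/49, mR=-2825/3136; mL+mR=375/3136 → advance +1; mR−mL=-6025/3136 → turn -1·90°
n=4: pose=(-7,6,N); sL=200/257, sR=200/257; mL=200/257, mR=-200/257; mL+mR=0 → advance +0; mR−mL=-400/257 → turn -1·90°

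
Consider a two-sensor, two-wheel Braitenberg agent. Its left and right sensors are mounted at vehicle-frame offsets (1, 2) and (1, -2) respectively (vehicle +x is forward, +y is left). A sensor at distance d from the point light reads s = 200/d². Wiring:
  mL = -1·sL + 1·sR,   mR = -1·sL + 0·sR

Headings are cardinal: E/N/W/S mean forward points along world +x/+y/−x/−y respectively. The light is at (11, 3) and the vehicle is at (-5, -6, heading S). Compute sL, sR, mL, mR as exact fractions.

25/37 25/53 -400/1961 -25/37

left sensor world pos  = (-3, -7); dL² = 296
right sensor world pos = (-7, -7); dR² = 424
sL = 200/296 = 25/37
sR = 200/424 = 25/53
mL = -1·sL + 1·sR = -400/1961
mR = -1·sL + 0·sR = -25/37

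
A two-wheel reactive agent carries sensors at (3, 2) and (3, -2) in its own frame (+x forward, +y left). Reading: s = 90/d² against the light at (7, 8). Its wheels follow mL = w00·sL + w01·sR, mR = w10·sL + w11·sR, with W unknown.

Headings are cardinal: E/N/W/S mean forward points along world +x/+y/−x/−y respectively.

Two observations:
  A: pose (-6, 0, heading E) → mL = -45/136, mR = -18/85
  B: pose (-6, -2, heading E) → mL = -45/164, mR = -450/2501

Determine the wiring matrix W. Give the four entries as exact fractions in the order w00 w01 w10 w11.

-1/2 0 -1 1

obs A: pose=(-6,0,E) → sL=45/68, sR=9/20, mL=-45/136, mR=-18/85
obs B: pose=(-6,-2,E) → sL=45/82, sR=45/122, mL=-45/164, mR=-450/2501
sensor matrix S = [[45/68, 9/20], [45/82, 45/122]]; det S = -243/85034
solve [mL_A; mL_B] = S·[w00; w01] and [mR_A; mR_B] = S·[w10; w11]:
  w00 = -1/2, w01 = 0, w10 = -1, w11 = 1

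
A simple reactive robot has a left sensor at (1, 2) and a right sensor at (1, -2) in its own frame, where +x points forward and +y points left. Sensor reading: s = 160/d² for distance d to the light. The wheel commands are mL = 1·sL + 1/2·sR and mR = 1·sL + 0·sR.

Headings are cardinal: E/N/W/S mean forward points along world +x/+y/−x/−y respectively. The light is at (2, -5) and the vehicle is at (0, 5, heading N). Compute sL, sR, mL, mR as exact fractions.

160/137 160/121 30320/16577 160/137

left sensor world pos  = (-2, 6); dL² = 137
right sensor world pos = (2, 6); dR² = 121
sL = 160/137 = 160/137
sR = 160/121 = 160/121
mL = 1·sL + 1/2·sR = 30320/16577
mR = 1·sL + 0·sR = 160/137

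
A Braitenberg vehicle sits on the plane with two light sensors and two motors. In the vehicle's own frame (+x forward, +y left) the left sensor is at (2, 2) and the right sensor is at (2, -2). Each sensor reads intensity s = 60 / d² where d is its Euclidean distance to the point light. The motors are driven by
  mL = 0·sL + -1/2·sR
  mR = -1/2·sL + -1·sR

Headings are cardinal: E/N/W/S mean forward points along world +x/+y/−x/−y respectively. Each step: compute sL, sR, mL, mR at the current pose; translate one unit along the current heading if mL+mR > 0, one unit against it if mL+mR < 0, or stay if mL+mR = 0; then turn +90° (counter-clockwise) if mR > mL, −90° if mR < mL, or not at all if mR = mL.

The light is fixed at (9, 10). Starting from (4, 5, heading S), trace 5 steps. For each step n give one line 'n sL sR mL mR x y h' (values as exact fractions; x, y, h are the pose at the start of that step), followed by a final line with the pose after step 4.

n=0: pose=(4,5,S); sL=30/29, sR=30/49; mL=-15/49, mR=-1605/1421; mL+mR=-2040/1421 → advance -1; mR−mL=-1170/1421 → turn -1·90°
n=1: pose=(4,6,W); sL=12/17, sR=60/53; mL=-30/53, mR=-1338/901; mL+mR=-1848/901 → advance -1; mR−mL=-828/901 → turn -1·90°
n=2: pose=(5,6,N); sL=3/2, sR=15/2; mL=-15/4, mR=-33/4; mL+mR=-12 → advance -1; mR−mL=-9/2 → turn -1·90°
n=3: pose=(5,5,E); sL=60/13, sR=60/53; mL=-30/53, mR=-2370/689; mL+mR=-2760/689 → advance -1; mR−mL=-1980/689 → turn -1·90°
n=4: pose=(4,5,S); sL=30/29, sR=30/49; mL=-15/49, mR=-1605/1421; mL+mR=-2040/1421 → advance -1; mR−mL=-1170/1421 → turn -1·90°

0 30/29 30/49 -15/49 -1605/1421 4 5 S
1 12/17 60/53 -30/53 -1338/901 4 6 W
2 3/2 15/2 -15/4 -33/4 5 6 N
3 60/13 60/53 -30/53 -2370/689 5 5 E
4 30/29 30/49 -15/49 -1605/1421 4 5 S
final 4 6 W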